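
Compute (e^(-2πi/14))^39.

Since ω_14^14 = 1, powers reduce modulo 14.
39 mod 14 = 11
So ω_14^39 = ω_14^11 = e^(-2πi·11/14)

ω_14^39 = ω_14^11 = 0.2225+0.9749i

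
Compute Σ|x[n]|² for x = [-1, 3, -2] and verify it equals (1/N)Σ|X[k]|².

Time domain:
Σ|x[n]|² = |-1|² + |3|² + |-2|² = 14.0000

Frequency domain:
(1/3)Σ|X[k]|² = (1/3)(|0|² + |-1.5000-4.3301i|² + |-1.5000+4.3301i|²) = (1/3)·42.0000 = 14.0000

Both sides agree, confirming Parseval's theorem.

Σ|x[n]|² = (1/N)Σ|X[k]|² = 14.0000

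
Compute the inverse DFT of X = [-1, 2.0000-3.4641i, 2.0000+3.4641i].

x[n] = (1/3) Σ(k=0 to 2) X[k] · e^(2πikn/3)

Computing each x[n]:
x[0] = 1
x[1] = 1
x[2] = -3

x = [1, 1, -3]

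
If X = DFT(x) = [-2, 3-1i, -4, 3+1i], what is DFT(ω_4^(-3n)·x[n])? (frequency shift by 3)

Modulation property: DFT(ω_4^(-3n)·x[n]) = X[(k-3) mod 4], so circularly shift X by 3 positions.

X[k-3] = [3-1i, -4, 3+1i, -2]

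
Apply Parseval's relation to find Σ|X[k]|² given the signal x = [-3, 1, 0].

Parseval: Σ|x[n]|² = (1/N)Σ|X[k]|², so Σ|X[k]|² = N·Σ|x[n]|² = 3·10.0000

Σ|X[k]|² = N·Σ|x[n]|² = 3·10.0000 = 30.0000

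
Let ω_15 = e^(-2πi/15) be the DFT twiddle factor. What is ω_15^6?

ω_15^6 = e^(-2πi·6/15)
= cos(-2π·6/15) + i·sin(-2π·6/15)
= cos(-12π/15) + i·sin(-12π/15)

ω_15^6 = cos(-12π/15) + i·sin(-12π/15) = -0.8090-0.5878i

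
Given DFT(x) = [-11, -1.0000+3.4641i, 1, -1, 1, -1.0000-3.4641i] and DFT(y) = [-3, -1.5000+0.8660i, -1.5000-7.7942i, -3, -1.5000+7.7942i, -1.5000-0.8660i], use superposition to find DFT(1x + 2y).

By linearity: DFT(1x + 2y) = 1·DFT(x) + 2·DFT(y)
= 1·[-11, -1.0000+3.4641i, 1, -1, 1, -1.0000-3.4641i] + 2·[-3, -1.5000+0.8660i, -1.5000-7.7942i, -3, -1.5000+7.7942i, -1.5000-0.8660i]

Computing element-wise:
Z[0] = 1·(-11) + 2·(-3) = -17
Z[1] = 1·(-1.0000+3.4641i) + 2·(-1.5000+0.8660i) = -4.0000+5.1961i
Z[2] = 1·(1) + 2·(-1.5000-7.7942i) = -2.0000-15.5884i
Z[3] = 1·(-1) + 2·(-3) = -7
Z[4] = 1·(1) + 2·(-1.5000+7.7942i) = -2.0000+15.5884i
Z[5] = 1·(-1.0000-3.4641i) + 2·(-1.5000-0.8660i) = -4.0000-5.1961i

DFT(1x + 2y) = 1·X + 2·Y = [-17, -4.0000+5.1961i, -2.0000-15.5884i, -7, -2.0000+15.5884i, -4.0000-5.1961i]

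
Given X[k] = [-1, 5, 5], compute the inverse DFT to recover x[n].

x[n] = (1/3) Σ(k=0 to 2) X[k] · e^(2πikn/3)

Computing each x[n]:
x[0] = 3
x[1] = -2
x[2] = -2

x = [3, -2, -2]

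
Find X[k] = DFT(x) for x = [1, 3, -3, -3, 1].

X[k] = Σ(n=0 to 4) x[n] · ω_5^(nk)
where ω_5 = e^(-2πi/5)

Computing each X[k]:
X[0] = -1
X[1] = 7.0902-1.9021i
X[2] = -4.0902-1.1756i
X[3] = -4.0902+1.1756i
X[4] = 7.0902+1.9021i

X = [-1, 7.0902-1.9021i, -4.0902-1.1756i, -4.0902+1.1756i, 7.0902+1.9021i]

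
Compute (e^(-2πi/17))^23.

Since ω_17^17 = 1, powers reduce modulo 17.
23 mod 17 = 6
So ω_17^23 = ω_17^6 = e^(-2πi·6/17)

ω_17^23 = ω_17^6 = -0.6026-0.7980i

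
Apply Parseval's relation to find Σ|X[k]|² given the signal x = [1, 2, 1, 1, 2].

Parseval: Σ|x[n]|² = (1/N)Σ|X[k]|², so Σ|X[k]|² = N·Σ|x[n]|² = 5·11.0000

Σ|X[k]|² = N·Σ|x[n]|² = 5·11.0000 = 55.0000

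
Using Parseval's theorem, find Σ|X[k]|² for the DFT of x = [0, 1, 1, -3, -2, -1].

Parseval: Σ|x[n]|² = (1/N)Σ|X[k]|², so Σ|X[k]|² = N·Σ|x[n]|² = 6·16.0000

Σ|X[k]|² = N·Σ|x[n]|² = 6·16.0000 = 96.0000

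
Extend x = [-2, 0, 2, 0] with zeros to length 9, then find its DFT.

Original 4-point DFT: [0, -4, 0, -4]
Zero-padded 9-point DFT provides frequency interpolation.

DFT_9([x, 0, ...]) = [0, -1.6527-1.9696i, -3.8794-0.6840i, -3.0000+1.7321i, -0.4679+1.2856i, -0.4679-1.2856i, -3.0000-1.7321i, -3.8794+0.6840i, -1.6527+1.9696i]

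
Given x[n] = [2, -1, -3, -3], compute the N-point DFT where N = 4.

X[k] = Σ(n=0 to 3) x[n] · ω_4^(nk)
where ω_4 = e^(-2πi/4)

Computing each X[k]:
X[0] = -5
X[1] = 5-2i
X[2] = 3
X[3] = 5+2i

X = [-5, 5-2i, 3, 5+2i]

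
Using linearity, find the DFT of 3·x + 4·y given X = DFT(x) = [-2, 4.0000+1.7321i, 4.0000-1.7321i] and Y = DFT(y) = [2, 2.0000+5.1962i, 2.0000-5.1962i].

By linearity: DFT(3x + 4y) = 3·DFT(x) + 4·DFT(y)
= 3·[-2, 4.0000+1.7321i, 4.0000-1.7321i] + 4·[2, 2.0000+5.1962i, 2.0000-5.1962i]

Computing element-wise:
Z[0] = 3·(-2) + 4·(2) = 2
Z[1] = 3·(4.0000+1.7321i) + 4·(2.0000+5.1962i) = 20.0000+25.9811i
Z[2] = 3·(4.0000-1.7321i) + 4·(2.0000-5.1962i) = 20.0000-25.9811i

DFT(3x + 4y) = 3·X + 4·Y = [2, 20.0000+25.9811i, 20.0000-25.9811i]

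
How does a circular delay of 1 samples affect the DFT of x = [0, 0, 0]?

Time shift by 1: X_shifted[k] = ω_3^(1k) · X[k]
Shifted x = [0, 0, 0]

DFT(x[n-1]) = [0, 0, 0]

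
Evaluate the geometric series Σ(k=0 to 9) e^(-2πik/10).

Sum of all nth roots of unity equals 0 for n > 1 (geometric series with r ≠ 1).

0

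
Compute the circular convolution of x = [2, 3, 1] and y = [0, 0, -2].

(x ⊛ y)[n] = Σ(m=0 to 2) x[m] · y[(n-m) mod 3]

Computing each output sample:
(x ⊛ y)[0] = -6
(x ⊛ y)[1] = -2
(x ⊛ y)[2] = -4

x ⊛ y = [-6, -2, -4]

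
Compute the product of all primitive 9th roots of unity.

The primitive 9th roots of unity are ω_9^k for k coprime to 9: k ∈ {1, 2, 4, 5, 7, 8}
Their product equals the constant term of the cyclotomic polynomial Φ_9(x) up to sign.
For n ≥ 3, the product of all primitive nth roots of unity is 1. (For n=1 it is 1; for n=2 it is -1.)

1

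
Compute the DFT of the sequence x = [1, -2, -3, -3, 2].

X[k] = Σ(n=0 to 4) x[n] · ω_5^(nk)
where ω_5 = e^(-2πi/5)

Computing each X[k]:
X[0] = -5
X[1] = 5.8541+3.8042i
X[2] = -0.8541+2.3511i
X[3] = -0.8541-2.3511i
X[4] = 5.8541-3.8042i

X = [-5, 5.8541+3.8042i, -0.8541+2.3511i, -0.8541-2.3511i, 5.8541-3.8042i]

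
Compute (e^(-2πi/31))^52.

Since ω_31^31 = 1, powers reduce modulo 31.
52 mod 31 = 21
So ω_31^52 = ω_31^21 = e^(-2πi·21/31)

ω_31^52 = ω_31^21 = -0.4404+0.8978i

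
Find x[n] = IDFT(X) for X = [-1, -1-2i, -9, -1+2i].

x[n] = (1/4) Σ(k=0 to 3) X[k] · e^(2πikn/4)

Computing each x[n]:
x[0] = -3
x[1] = 3
x[2] = -2
x[3] = 1

x = [-3, 3, -2, 1]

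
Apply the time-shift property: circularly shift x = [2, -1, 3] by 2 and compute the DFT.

Time shift by 2: X_shifted[k] = ω_3^(2k) · X[k]
Shifted x = [-1, 3, 2]

DFT(x[n-2]) = [4, -3.5000-0.8660i, -3.5000+0.8660i]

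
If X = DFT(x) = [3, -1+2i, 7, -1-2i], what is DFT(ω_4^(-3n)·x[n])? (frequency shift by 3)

Modulation property: DFT(ω_4^(-3n)·x[n]) = X[(k-3) mod 4], so circularly shift X by 3 positions.

X[k-3] = [-1+2i, 7, -1-2i, 3]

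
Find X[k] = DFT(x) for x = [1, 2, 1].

X[k] = Σ(n=0 to 2) x[n] · ω_3^(nk)
where ω_3 = e^(-2πi/3)

Computing each X[k]:
X[0] = 4
X[1] = -0.5000-0.8660i
X[2] = -0.5000+0.8660i

X = [4, -0.5000-0.8660i, -0.5000+0.8660i]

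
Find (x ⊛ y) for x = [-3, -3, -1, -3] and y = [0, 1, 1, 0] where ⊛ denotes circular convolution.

(x ⊛ y)[n] = Σ(m=0 to 3) x[m] · y[(n-m) mod 4]

Computing each output sample:
(x ⊛ y)[0] = -4
(x ⊛ y)[1] = -6
(x ⊛ y)[2] = -6
(x ⊛ y)[3] = -4

x ⊛ y = [-4, -6, -6, -4]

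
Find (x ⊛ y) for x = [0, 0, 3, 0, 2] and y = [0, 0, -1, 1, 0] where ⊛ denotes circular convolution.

(x ⊛ y)[n] = Σ(m=0 to 4) x[m] · y[(n-m) mod 5]

Computing each output sample:
(x ⊛ y)[0] = 3
(x ⊛ y)[1] = -2
(x ⊛ y)[2] = 2
(x ⊛ y)[3] = 0
(x ⊛ y)[4] = -3

x ⊛ y = [3, -2, 2, 0, -3]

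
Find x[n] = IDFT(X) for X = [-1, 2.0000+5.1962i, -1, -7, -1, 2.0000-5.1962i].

x[n] = (1/6) Σ(k=0 to 5) X[k] · e^(2πikn/6)

Computing each x[n]:
x[0] = -1
x[1] = 0
x[2] = -3
x[3] = 0
x[4] = 0
x[5] = 3

x = [-1, 0, -3, 0, 0, 3]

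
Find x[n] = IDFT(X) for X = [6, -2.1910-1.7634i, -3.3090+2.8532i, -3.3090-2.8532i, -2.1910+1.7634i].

x[n] = (1/5) Σ(k=0 to 4) X[k] · e^(2πikn/5)

Computing each x[n]:
x[0] = -1
x[1] = 2
x[2] = 3
x[3] = 0
x[4] = 2

x = [-1, 2, 3, 0, 2]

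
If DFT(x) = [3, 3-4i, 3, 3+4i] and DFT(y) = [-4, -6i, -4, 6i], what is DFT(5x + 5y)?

By linearity: DFT(5x + 5y) = 5·DFT(x) + 5·DFT(y)
= 5·[3, 3-4i, 3, 3+4i] + 5·[-4, -6i, -4, 6i]

Computing element-wise:
Z[0] = 5·(3) + 5·(-4) = -5
Z[1] = 5·(3-4i) + 5·(-6i) = 15-50i
Z[2] = 5·(3) + 5·(-4) = -5
Z[3] = 5·(3+4i) + 5·(6i) = 15+50i

DFT(5x + 5y) = 5·X + 5·Y = [-5, 15-50i, -5, 15+50i]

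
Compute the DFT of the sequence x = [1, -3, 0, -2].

X[k] = Σ(n=0 to 3) x[n] · ω_4^(nk)
where ω_4 = e^(-2πi/4)

Computing each X[k]:
X[0] = -4
X[1] = 1+1i
X[2] = 6
X[3] = 1-1i

X = [-4, 1+1i, 6, 1-1i]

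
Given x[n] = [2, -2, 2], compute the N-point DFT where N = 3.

X[k] = Σ(n=0 to 2) x[n] · ω_3^(nk)
where ω_3 = e^(-2πi/3)

Computing each X[k]:
X[0] = 2
X[1] = 2.0000+3.4641i
X[2] = 2.0000-3.4641i

X = [2, 2.0000+3.4641i, 2.0000-3.4641i]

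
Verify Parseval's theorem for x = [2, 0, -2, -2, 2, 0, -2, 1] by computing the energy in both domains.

Time domain:
Σ|x[n]|² = |2|² + |0|² + |-2|² + |-2|² + |2|² + |0|² + |-2|² + |1|² = 21.0000

Frequency domain:
(1/8)Σ|X[k]|² = (1/8)(|-1|² + |2.1213+2.1213i|² + |8-1i|² + |-2.1213+2.1213i|² + |1|² + |-2.1213-2.1213i|² + |8+1i|² + |2.1213-2.1213i|²) = (1/8)·168.0000 = 21.0000

Both sides agree, confirming Parseval's theorem.

Σ|x[n]|² = (1/N)Σ|X[k]|² = 21.0000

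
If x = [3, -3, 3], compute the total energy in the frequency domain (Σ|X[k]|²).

Parseval: Σ|x[n]|² = (1/N)Σ|X[k]|², so Σ|X[k]|² = N·Σ|x[n]|² = 3·27.0000

Σ|X[k]|² = N·Σ|x[n]|² = 3·27.0000 = 81.0000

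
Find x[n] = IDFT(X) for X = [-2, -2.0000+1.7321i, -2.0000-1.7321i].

x[n] = (1/3) Σ(k=0 to 2) X[k] · e^(2πikn/3)

Computing each x[n]:
x[0] = -2
x[1] = -1
x[2] = 1

x = [-2, -1, 1]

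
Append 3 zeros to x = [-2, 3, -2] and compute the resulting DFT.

Original 3-point DFT: [-1, -2.5000-4.3301i, -2.5000+4.3301i]
Zero-padded 6-point DFT provides frequency interpolation.

DFT_6([x, 0, ...]) = [-1, 0.5000-0.8660i, -2.5000-4.3301i, -7, -2.5000+4.3301i, 0.5000+0.8660i]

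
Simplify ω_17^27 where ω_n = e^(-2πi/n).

Since ω_17^17 = 1, powers reduce modulo 17.
27 mod 17 = 10
So ω_17^27 = ω_17^10 = e^(-2πi·10/17)

ω_17^27 = ω_17^10 = -0.8502+0.5264i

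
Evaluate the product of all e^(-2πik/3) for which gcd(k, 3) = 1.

The primitive 3rd roots of unity are ω_3^k for k coprime to 3: k ∈ {1, 2}
Their product equals the constant term of the cyclotomic polynomial Φ_3(x) up to sign.
For n ≥ 3, the product of all primitive nth roots of unity is 1. (For n=1 it is 1; for n=2 it is -1.)

1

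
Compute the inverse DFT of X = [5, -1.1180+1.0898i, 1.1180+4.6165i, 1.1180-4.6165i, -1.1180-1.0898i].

x[n] = (1/5) Σ(k=0 to 4) X[k] · e^(2πikn/5)

Computing each x[n]:
x[0] = 1
x[1] = -1
x[2] = 3
x[3] = 0
x[4] = 2

x = [1, -1, 3, 0, 2]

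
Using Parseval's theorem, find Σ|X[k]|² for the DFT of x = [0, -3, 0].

Parseval: Σ|x[n]|² = (1/N)Σ|X[k]|², so Σ|X[k]|² = N·Σ|x[n]|² = 3·9.0000

Σ|X[k]|² = N·Σ|x[n]|² = 3·9.0000 = 27.0000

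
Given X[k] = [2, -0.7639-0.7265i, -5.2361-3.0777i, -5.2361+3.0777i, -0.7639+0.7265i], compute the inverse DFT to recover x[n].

x[n] = (1/5) Σ(k=0 to 4) X[k] · e^(2πikn/5)

Computing each x[n]:
x[0] = -2
x[1] = 3
x[2] = -1
x[3] = 1
x[4] = 1

x = [-2, 3, -1, 1, 1]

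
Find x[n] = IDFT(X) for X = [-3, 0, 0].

x[n] = (1/3) Σ(k=0 to 2) X[k] · e^(2πikn/3)

Computing each x[n]:
x[0] = -1
x[1] = -1
x[2] = -1

x = [-1, -1, -1]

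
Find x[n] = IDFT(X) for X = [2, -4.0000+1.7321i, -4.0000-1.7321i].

x[n] = (1/3) Σ(k=0 to 2) X[k] · e^(2πikn/3)

Computing each x[n]:
x[0] = -2
x[1] = 1
x[2] = 3

x = [-2, 1, 3]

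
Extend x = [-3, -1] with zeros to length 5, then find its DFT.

Original 2-point DFT: [-4, -2]
Zero-padded 5-point DFT provides frequency interpolation.

DFT_5([x, 0, ...]) = [-4, -3.3090+0.9511i, -2.1910+0.5878i, -2.1910-0.5878i, -3.3090-0.9511i]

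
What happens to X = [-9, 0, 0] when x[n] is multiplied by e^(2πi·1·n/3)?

Modulation property: DFT(ω_3^(-1n)·x[n]) = X[(k-1) mod 3], so circularly shift X by 1 positions.

X[k-1] = [0, -9, 0]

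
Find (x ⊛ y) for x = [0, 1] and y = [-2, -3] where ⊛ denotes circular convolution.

(x ⊛ y)[n] = Σ(m=0 to 1) x[m] · y[(n-m) mod 2]

Computing each output sample:
(x ⊛ y)[0] = -3
(x ⊛ y)[1] = -2

x ⊛ y = [-3, -2]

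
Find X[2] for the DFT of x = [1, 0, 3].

X[2] = Σ(n=0 to 2) x[n] · ω_3^(2n) where ω_3 = e^(-2πi/3)
= (1)·ω_3^0 + (0)·ω_3^2 + (3)·ω_3^4

X[2] = -0.5000-2.5981i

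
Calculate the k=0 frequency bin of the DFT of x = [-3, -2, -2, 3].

X[0] = Σ(n=0 to 3) x[n] · ω_4^0 = Σ x[n]
= (-3) + (-2) + (-2) + (3)

X[0] = -4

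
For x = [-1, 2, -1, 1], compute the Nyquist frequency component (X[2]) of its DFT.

X[2] = Σ(n=0 to 3) x[n] · ω_4^(2n) where ω_4 = e^(-2πi/4)
= (-1)·ω_4^0 + (2)·ω_4^2 + (-1)·ω_4^4 + (1)·ω_4^6

X[2] = -5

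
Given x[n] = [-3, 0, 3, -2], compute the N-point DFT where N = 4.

X[k] = Σ(n=0 to 3) x[n] · ω_4^(nk)
where ω_4 = e^(-2πi/4)

Computing each X[k]:
X[0] = -2
X[1] = -6-2i
X[2] = 2
X[3] = -6+2i

X = [-2, -6-2i, 2, -6+2i]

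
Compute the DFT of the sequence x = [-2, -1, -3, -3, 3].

X[k] = Σ(n=0 to 4) x[n] · ω_5^(nk)
where ω_5 = e^(-2πi/5)

Computing each X[k]:
X[0] = -6
X[1] = 3.4721+3.8042i
X[2] = -5.4721+2.3511i
X[3] = -5.4721-2.3511i
X[4] = 3.4721-3.8042i

X = [-6, 3.4721+3.8042i, -5.4721+2.3511i, -5.4721-2.3511i, 3.4721-3.8042i]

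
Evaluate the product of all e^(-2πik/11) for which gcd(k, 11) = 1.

The primitive 11th roots of unity are ω_11^k for k coprime to 11: k ∈ {1, 2, 3, 4, 5, 6, 7, 8, 9, 10}
Their product equals the constant term of the cyclotomic polynomial Φ_11(x) up to sign.
For n ≥ 3, the product of all primitive nth roots of unity is 1. (For n=1 it is 1; for n=2 it is -1.)

1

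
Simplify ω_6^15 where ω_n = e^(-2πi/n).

Since ω_6^6 = 1, powers reduce modulo 6.
15 mod 6 = 3
So ω_6^15 = ω_6^3 = e^(-2πi·3/6)

ω_6^15 = ω_6^3 = -1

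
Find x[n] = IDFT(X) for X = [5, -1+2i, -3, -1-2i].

x[n] = (1/4) Σ(k=0 to 3) X[k] · e^(2πikn/4)

Computing each x[n]:
x[0] = 0
x[1] = 1
x[2] = 1
x[3] = 3

x = [0, 1, 1, 3]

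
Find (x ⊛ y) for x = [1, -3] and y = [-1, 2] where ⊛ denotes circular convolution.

(x ⊛ y)[n] = Σ(m=0 to 1) x[m] · y[(n-m) mod 2]

Computing each output sample:
(x ⊛ y)[0] = -7
(x ⊛ y)[1] = 5

x ⊛ y = [-7, 5]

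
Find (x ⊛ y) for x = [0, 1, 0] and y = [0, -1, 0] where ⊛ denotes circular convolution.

(x ⊛ y)[n] = Σ(m=0 to 2) x[m] · y[(n-m) mod 3]

Computing each output sample:
(x ⊛ y)[0] = 0
(x ⊛ y)[1] = 0
(x ⊛ y)[2] = -1

x ⊛ y = [0, 0, -1]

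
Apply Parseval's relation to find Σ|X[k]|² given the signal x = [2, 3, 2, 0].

Parseval: Σ|x[n]|² = (1/N)Σ|X[k]|², so Σ|X[k]|² = N·Σ|x[n]|² = 4·17.0000

Σ|X[k]|² = N·Σ|x[n]|² = 4·17.0000 = 68.0000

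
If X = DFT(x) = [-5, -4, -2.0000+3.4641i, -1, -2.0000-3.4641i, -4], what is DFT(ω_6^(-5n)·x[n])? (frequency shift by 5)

Modulation property: DFT(ω_6^(-5n)·x[n]) = X[(k-5) mod 6], so circularly shift X by 5 positions.

X[k-5] = [-4, -2.0000+3.4641i, -1, -2.0000-3.4641i, -4, -5]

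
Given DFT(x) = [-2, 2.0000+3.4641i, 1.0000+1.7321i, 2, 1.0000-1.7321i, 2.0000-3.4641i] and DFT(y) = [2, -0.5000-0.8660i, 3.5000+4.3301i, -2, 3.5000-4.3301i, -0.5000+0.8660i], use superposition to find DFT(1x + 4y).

By linearity: DFT(1x + 4y) = 1·DFT(x) + 4·DFT(y)
= 1·[-2, 2.0000+3.4641i, 1.0000+1.7321i, 2, 1.0000-1.7321i, 2.0000-3.4641i] + 4·[2, -0.5000-0.8660i, 3.5000+4.3301i, -2, 3.5000-4.3301i, -0.5000+0.8660i]

Computing element-wise:
Z[0] = 1·(-2) + 4·(2) = 6
Z[1] = 1·(2.0000+3.4641i) + 4·(-0.5000-0.8660i) = 0.0001i
Z[2] = 1·(1.0000+1.7321i) + 4·(3.5000+4.3301i) = 15.0000+19.0525i
Z[3] = 1·(2) + 4·(-2) = -6
Z[4] = 1·(1.0000-1.7321i) + 4·(3.5000-4.3301i) = 15.0000-19.0525i
Z[5] = 1·(2.0000-3.4641i) + 4·(-0.5000+0.8660i) = -0.0001i

DFT(1x + 4y) = 1·X + 4·Y = [6, 0.0001i, 15.0000+19.0525i, -6, 15.0000-19.0525i, -0.0001i]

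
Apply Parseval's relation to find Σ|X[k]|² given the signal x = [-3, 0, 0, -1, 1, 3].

Parseval: Σ|x[n]|² = (1/N)Σ|X[k]|², so Σ|X[k]|² = N·Σ|x[n]|² = 6·20.0000

Σ|X[k]|² = N·Σ|x[n]|² = 6·20.0000 = 120.0000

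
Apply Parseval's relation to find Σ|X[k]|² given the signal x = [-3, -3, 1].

Parseval: Σ|x[n]|² = (1/N)Σ|X[k]|², so Σ|X[k]|² = N·Σ|x[n]|² = 3·19.0000

Σ|X[k]|² = N·Σ|x[n]|² = 3·19.0000 = 57.0000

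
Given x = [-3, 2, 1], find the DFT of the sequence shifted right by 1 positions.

Time shift by 1: X_shifted[k] = ω_3^(1k) · X[k]
Shifted x = [1, -3, 2]

DFT(x[n-1]) = [0, 1.5000+4.3301i, 1.5000-4.3301i]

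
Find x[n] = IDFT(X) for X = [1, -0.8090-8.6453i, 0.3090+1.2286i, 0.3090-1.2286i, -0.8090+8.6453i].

x[n] = (1/5) Σ(k=0 to 4) X[k] · e^(2πikn/5)

Computing each x[n]:
x[0] = 0
x[1] = 3
x[2] = 3
x[3] = -2
x[4] = -3

x = [0, 3, 3, -2, -3]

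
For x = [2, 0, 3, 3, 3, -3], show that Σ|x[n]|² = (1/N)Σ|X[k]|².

Time domain:
Σ|x[n]|² = |2|² + |0|² + |3|² + |3|² + |3|² + |-3|² = 40.0000

Frequency domain:
(1/6)Σ|X[k]|² = (1/6)(|8|² + |-5.5000-2.5981i|² + |3.5000-2.5981i|² + |8|² + |3.5000+2.5981i|² + |-5.5000+2.5981i|²) = (1/6)·240.0000 = 40.0000

Both sides agree, confirming Parseval's theorem.

Σ|x[n]|² = (1/N)Σ|X[k]|² = 40.0000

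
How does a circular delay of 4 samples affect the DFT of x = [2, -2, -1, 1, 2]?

Time shift by 4: X_shifted[k] = ω_5^(4k) · X[k]
Shifted x = [-2, -1, 1, 2, 2]

DFT(x[n-4]) = [2, -4.1180+3.4410i, -1.8820+0.8123i, -1.8820-0.8123i, -4.1180-3.4410i]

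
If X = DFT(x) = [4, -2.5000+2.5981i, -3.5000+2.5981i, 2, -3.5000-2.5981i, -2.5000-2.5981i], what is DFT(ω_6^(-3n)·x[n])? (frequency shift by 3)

Modulation property: DFT(ω_6^(-3n)·x[n]) = X[(k-3) mod 6], so circularly shift X by 3 positions.

X[k-3] = [2, -3.5000-2.5981i, -2.5000-2.5981i, 4, -2.5000+2.5981i, -3.5000+2.5981i]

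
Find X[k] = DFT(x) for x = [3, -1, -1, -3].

X[k] = Σ(n=0 to 3) x[n] · ω_4^(nk)
where ω_4 = e^(-2πi/4)

Computing each X[k]:
X[0] = -2
X[1] = 4-2i
X[2] = 6
X[3] = 4+2i

X = [-2, 4-2i, 6, 4+2i]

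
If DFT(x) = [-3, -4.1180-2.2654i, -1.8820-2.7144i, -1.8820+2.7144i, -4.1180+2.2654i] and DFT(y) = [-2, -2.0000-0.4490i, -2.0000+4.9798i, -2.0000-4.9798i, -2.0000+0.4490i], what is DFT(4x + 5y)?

By linearity: DFT(4x + 5y) = 4·DFT(x) + 5·DFT(y)
= 4·[-3, -4.1180-2.2654i, -1.8820-2.7144i, -1.8820+2.7144i, -4.1180+2.2654i] + 5·[-2, -2.0000-0.4490i, -2.0000+4.9798i, -2.0000-4.9798i, -2.0000+0.4490i]

Computing element-wise:
Z[0] = 4·(-3) + 5·(-2) = -22
Z[1] = 4·(-4.1180-2.2654i) + 5·(-2.0000-0.4490i) = -26.4720-11.3066i
Z[2] = 4·(-1.8820-2.7144i) + 5·(-2.0000+4.9798i) = -17.5280+14.0414i
Z[3] = 4·(-1.8820+2.7144i) + 5·(-2.0000-4.9798i) = -17.5280-14.0414i
Z[4] = 4·(-4.1180+2.2654i) + 5·(-2.0000+0.4490i) = -26.4720+11.3066i

DFT(4x + 5y) = 4·X + 5·Y = [-22, -26.4720-11.3066i, -17.5280+14.0414i, -17.5280-14.0414i, -26.4720+11.3066i]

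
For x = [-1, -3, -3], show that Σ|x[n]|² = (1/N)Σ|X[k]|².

Time domain:
Σ|x[n]|² = |-1|² + |-3|² + |-3|² = 19.0000

Frequency domain:
(1/3)Σ|X[k]|² = (1/3)(|-7|² + |2|² + |2|²) = (1/3)·57.0000 = 19.0000

Both sides agree, confirming Parseval's theorem.

Σ|x[n]|² = (1/N)Σ|X[k]|² = 19.0000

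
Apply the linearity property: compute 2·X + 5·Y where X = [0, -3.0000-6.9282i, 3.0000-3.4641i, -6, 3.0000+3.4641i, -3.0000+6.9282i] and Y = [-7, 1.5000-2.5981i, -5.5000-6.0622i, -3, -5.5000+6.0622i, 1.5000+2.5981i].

By linearity: DFT(2x + 5y) = 2·DFT(x) + 5·DFT(y)
= 2·[0, -3.0000-6.9282i, 3.0000-3.4641i, -6, 3.0000+3.4641i, -3.0000+6.9282i] + 5·[-7, 1.5000-2.5981i, -5.5000-6.0622i, -3, -5.5000+6.0622i, 1.5000+2.5981i]

Computing element-wise:
Z[0] = 2·(0) + 5·(-7) = -35
Z[1] = 2·(-3.0000-6.9282i) + 5·(1.5000-2.5981i) = 1.5000-26.8469i
Z[2] = 2·(3.0000-3.4641i) + 5·(-5.5000-6.0622i) = -21.5000-37.2392i
Z[3] = 2·(-6) + 5·(-3) = -27
Z[4] = 2·(3.0000+3.4641i) + 5·(-5.5000+6.0622i) = -21.5000+37.2392i
Z[5] = 2·(-3.0000+6.9282i) + 5·(1.5000+2.5981i) = 1.5000+26.8469i

DFT(2x + 5y) = 2·X + 5·Y = [-35, 1.5000-26.8469i, -21.5000-37.2392i, -27, -21.5000+37.2392i, 1.5000+26.8469i]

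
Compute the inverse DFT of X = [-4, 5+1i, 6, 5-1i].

x[n] = (1/4) Σ(k=0 to 3) X[k] · e^(2πikn/4)

Computing each x[n]:
x[0] = 3
x[1] = -3
x[2] = -2
x[3] = -2

x = [3, -3, -2, -2]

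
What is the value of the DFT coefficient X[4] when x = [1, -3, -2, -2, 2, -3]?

X[4] = Σ(n=0 to 5) x[n] · ω_6^(4n) where ω_6 = e^(-2πi/6)
= (1)·ω_6^0 + (-3)·ω_6^4 + (-2)·ω_6^8 + (-2)·ω_6^12 + (2)·ω_6^16 + (-3)·ω_6^20

X[4] = 2.0000+3.4641i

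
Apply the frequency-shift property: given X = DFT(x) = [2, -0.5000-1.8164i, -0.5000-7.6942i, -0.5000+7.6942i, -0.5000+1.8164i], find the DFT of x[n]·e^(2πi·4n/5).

Modulation property: DFT(ω_5^(-4n)·x[n]) = X[(k-4) mod 5], so circularly shift X by 4 positions.

X[k-4] = [-0.5000-1.8164i, -0.5000-7.6942i, -0.5000+7.6942i, -0.5000+1.8164i, 2]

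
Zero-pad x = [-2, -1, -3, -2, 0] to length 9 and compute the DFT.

Original 5-point DFT: [-8, 1.7361+1.5388i, -2.7361-0.3633i, -2.7361+0.3633i, 1.7361-1.5388i]
Zero-padded 9-point DFT provides frequency interpolation.

DFT_9([x, 0, ...]) = [-8, -2.2870+5.3293i, 1.6454+0.2788i, -2.0000-1.7321i, -2.3584+0.1457i, -2.3584-0.1457i, -2.0000+1.7321i, 1.6454-0.2788i, -2.2870-5.3293i]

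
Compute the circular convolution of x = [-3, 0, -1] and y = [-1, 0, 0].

(x ⊛ y)[n] = Σ(m=0 to 2) x[m] · y[(n-m) mod 3]

Computing each output sample:
(x ⊛ y)[0] = 3
(x ⊛ y)[1] = 0
(x ⊛ y)[2] = 1

x ⊛ y = [3, 0, 1]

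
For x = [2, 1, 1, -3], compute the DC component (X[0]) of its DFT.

X[0] = Σ(n=0 to 3) x[n] · ω_4^0 = Σ x[n]
= (2) + (1) + (1) + (-3)

X[0] = 1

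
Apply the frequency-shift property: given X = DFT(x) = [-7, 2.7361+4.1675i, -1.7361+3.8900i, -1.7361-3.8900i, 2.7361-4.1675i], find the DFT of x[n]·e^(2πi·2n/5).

Modulation property: DFT(ω_5^(-2n)·x[n]) = X[(k-2) mod 5], so circularly shift X by 2 positions.

X[k-2] = [-1.7361-3.8900i, 2.7361-4.1675i, -7, 2.7361+4.1675i, -1.7361+3.8900i]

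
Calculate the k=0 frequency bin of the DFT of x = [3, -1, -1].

X[0] = Σ(n=0 to 2) x[n] · ω_3^0 = Σ x[n]
= (3) + (-1) + (-1)

X[0] = 1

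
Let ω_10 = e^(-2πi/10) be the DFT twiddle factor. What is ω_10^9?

ω_10^9 = e^(-2πi·9/10)
= cos(-2π·9/10) + i·sin(-2π·9/10)
= cos(-18π/10) + i·sin(-18π/10)

ω_10^9 = cos(-18π/10) + i·sin(-18π/10) = 0.8090+0.5878i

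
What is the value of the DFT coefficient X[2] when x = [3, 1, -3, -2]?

X[2] = Σ(n=0 to 3) x[n] · ω_4^(2n) where ω_4 = e^(-2πi/4)
= (3)·ω_4^0 + (1)·ω_4^2 + (-3)·ω_4^4 + (-2)·ω_4^6

X[2] = 1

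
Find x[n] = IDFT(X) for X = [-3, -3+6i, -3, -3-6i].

x[n] = (1/4) Σ(k=0 to 3) X[k] · e^(2πikn/4)

Computing each x[n]:
x[0] = -3
x[1] = -3
x[2] = 0
x[3] = 3

x = [-3, -3, 0, 3]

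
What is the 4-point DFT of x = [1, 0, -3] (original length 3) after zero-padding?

Original 3-point DFT: [-2, 2.5000-2.5981i, 2.5000+2.5981i]
Zero-padded 4-point DFT provides frequency interpolation.

DFT_4([x, 0, ...]) = [-2, 4, -2, 4]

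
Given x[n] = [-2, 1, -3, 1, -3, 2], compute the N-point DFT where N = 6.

X[k] = Σ(n=0 to 5) x[n] · ω_6^(nk)
where ω_6 = e^(-2πi/6)

Computing each X[k]:
X[0] = -4
X[1] = 1.5000+0.8660i
X[2] = 0.5000+0.8660i
X[3] = -12
X[4] = 0.5000-0.8660i
X[5] = 1.5000-0.8660i

X = [-4, 1.5000+0.8660i, 0.5000+0.8660i, -12, 0.5000-0.8660i, 1.5000-0.8660i]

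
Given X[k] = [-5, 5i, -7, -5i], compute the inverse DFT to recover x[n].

x[n] = (1/4) Σ(k=0 to 3) X[k] · e^(2πikn/4)

Computing each x[n]:
x[0] = -3
x[1] = -2
x[2] = -3
x[3] = 3

x = [-3, -2, -3, 3]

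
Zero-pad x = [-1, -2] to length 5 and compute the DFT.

Original 2-point DFT: [-3, 1]
Zero-padded 5-point DFT provides frequency interpolation.

DFT_5([x, 0, ...]) = [-3, -1.6180+1.9021i, 0.6180+1.1756i, 0.6180-1.1756i, -1.6180-1.9021i]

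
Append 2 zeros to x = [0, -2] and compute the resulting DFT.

Original 2-point DFT: [-2, 2]
Zero-padded 4-point DFT provides frequency interpolation.

DFT_4([x, 0, ...]) = [-2, 2i, 2, -2i]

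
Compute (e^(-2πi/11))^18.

Since ω_11^11 = 1, powers reduce modulo 11.
18 mod 11 = 7
So ω_11^18 = ω_11^7 = e^(-2πi·7/11)

ω_11^18 = ω_11^7 = -0.6549+0.7557i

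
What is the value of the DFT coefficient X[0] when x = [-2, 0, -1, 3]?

X[0] = Σ(n=0 to 3) x[n] · ω_4^0 = Σ x[n]
= (-2) + (0) + (-1) + (3)

X[0] = 0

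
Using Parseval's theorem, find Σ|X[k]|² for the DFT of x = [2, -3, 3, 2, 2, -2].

Parseval: Σ|x[n]|² = (1/N)Σ|X[k]|², so Σ|X[k]|² = N·Σ|x[n]|² = 6·34.0000

Σ|X[k]|² = N·Σ|x[n]|² = 6·34.0000 = 204.0000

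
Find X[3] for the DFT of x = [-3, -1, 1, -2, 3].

X[3] = Σ(n=0 to 4) x[n] · ω_5^(3n) where ω_5 = e^(-2πi/5)
= (-3)·ω_5^0 + (-1)·ω_5^3 + (1)·ω_5^6 + (-2)·ω_5^9 + (3)·ω_5^12

X[3] = -4.9271-5.2043i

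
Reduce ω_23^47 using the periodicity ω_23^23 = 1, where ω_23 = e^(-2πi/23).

Since ω_23^23 = 1, powers reduce modulo 23.
47 mod 23 = 1
So ω_23^47 = ω_23^1 = e^(-2πi·1/23)

ω_23^47 = ω_23^1 = 0.9629-0.2698i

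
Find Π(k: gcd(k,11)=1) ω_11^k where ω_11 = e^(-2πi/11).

The primitive 11th roots of unity are ω_11^k for k coprime to 11: k ∈ {1, 2, 3, 4, 5, 6, 7, 8, 9, 10}
Their product equals the constant term of the cyclotomic polynomial Φ_11(x) up to sign.
For n ≥ 3, the product of all primitive nth roots of unity is 1. (For n=1 it is 1; for n=2 it is -1.)

1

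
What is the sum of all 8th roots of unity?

Sum of all nth roots of unity equals 0 for n > 1 (geometric series with r ≠ 1).

0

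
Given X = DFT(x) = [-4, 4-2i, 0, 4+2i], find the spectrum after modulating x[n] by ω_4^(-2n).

Modulation property: DFT(ω_4^(-2n)·x[n]) = X[(k-2) mod 4], so circularly shift X by 2 positions.

X[k-2] = [0, 4+2i, -4, 4-2i]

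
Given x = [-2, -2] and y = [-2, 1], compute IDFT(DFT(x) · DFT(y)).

(x ⊛ y)[n] = Σ(m=0 to 1) x[m] · y[(n-m) mod 2]

Computing each output sample:
(x ⊛ y)[0] = 2
(x ⊛ y)[1] = 2

x ⊛ y = [2, 2]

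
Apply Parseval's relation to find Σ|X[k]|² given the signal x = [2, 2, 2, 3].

Parseval: Σ|x[n]|² = (1/N)Σ|X[k]|², so Σ|X[k]|² = N·Σ|x[n]|² = 4·21.0000

Σ|X[k]|² = N·Σ|x[n]|² = 4·21.0000 = 84.0000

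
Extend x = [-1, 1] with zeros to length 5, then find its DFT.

Original 2-point DFT: [0, -2]
Zero-padded 5-point DFT provides frequency interpolation.

DFT_5([x, 0, ...]) = [0, -0.6910-0.9511i, -1.8090-0.5878i, -1.8090+0.5878i, -0.6910+0.9511i]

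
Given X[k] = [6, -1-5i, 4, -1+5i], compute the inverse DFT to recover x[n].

x[n] = (1/4) Σ(k=0 to 3) X[k] · e^(2πikn/4)

Computing each x[n]:
x[0] = 2
x[1] = 3
x[2] = 3
x[3] = -2

x = [2, 3, 3, -2]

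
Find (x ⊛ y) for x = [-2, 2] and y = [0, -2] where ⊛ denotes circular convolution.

(x ⊛ y)[n] = Σ(m=0 to 1) x[m] · y[(n-m) mod 2]

Computing each output sample:
(x ⊛ y)[0] = -4
(x ⊛ y)[1] = 4

x ⊛ y = [-4, 4]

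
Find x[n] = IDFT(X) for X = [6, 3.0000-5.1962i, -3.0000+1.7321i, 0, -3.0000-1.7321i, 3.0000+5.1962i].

x[n] = (1/6) Σ(k=0 to 5) X[k] · e^(2πikn/6)

Computing each x[n]:
x[0] = 1
x[1] = 3
x[2] = 3
x[3] = -1
x[4] = -1
x[5] = 1

x = [1, 3, 3, -1, -1, 1]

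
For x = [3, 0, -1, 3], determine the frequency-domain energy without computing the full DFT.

Parseval: Σ|x[n]|² = (1/N)Σ|X[k]|², so Σ|X[k]|² = N·Σ|x[n]|² = 4·19.0000

Σ|X[k]|² = N·Σ|x[n]|² = 4·19.0000 = 76.0000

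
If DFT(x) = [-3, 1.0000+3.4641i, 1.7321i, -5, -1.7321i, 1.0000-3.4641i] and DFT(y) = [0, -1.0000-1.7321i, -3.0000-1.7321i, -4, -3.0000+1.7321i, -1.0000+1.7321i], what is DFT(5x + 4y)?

By linearity: DFT(5x + 4y) = 5·DFT(x) + 4·DFT(y)
= 5·[-3, 1.0000+3.4641i, 1.7321i, -5, -1.7321i, 1.0000-3.4641i] + 4·[0, -1.0000-1.7321i, -3.0000-1.7321i, -4, -3.0000+1.7321i, -1.0000+1.7321i]

Computing element-wise:
Z[0] = 5·(-3) + 4·(0) = -15
Z[1] = 5·(1.0000+3.4641i) + 4·(-1.0000-1.7321i) = 1.0000+10.3921i
Z[2] = 5·(1.7321i) + 4·(-3.0000-1.7321i) = -12.0000+1.7321i
Z[3] = 5·(-5) + 4·(-4) = -41
Z[4] = 5·(-1.7321i) + 4·(-3.0000+1.7321i) = -12.0000-1.7321i
Z[5] = 5·(1.0000-3.4641i) + 4·(-1.0000+1.7321i) = 1.0000-10.3921i

DFT(5x + 4y) = 5·X + 4·Y = [-15, 1.0000+10.3921i, -12.0000+1.7321i, -41, -12.0000-1.7321i, 1.0000-10.3921i]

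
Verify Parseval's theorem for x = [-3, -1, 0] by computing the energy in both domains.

Time domain:
Σ|x[n]|² = |-3|² + |-1|² + |0|² = 10.0000

Frequency domain:
(1/3)Σ|X[k]|² = (1/3)(|-4|² + |-2.5000+0.8660i|² + |-2.5000-0.8660i|²) = (1/3)·30.0000 = 10.0000

Both sides agree, confirming Parseval's theorem.

Σ|x[n]|² = (1/N)Σ|X[k]|² = 10.0000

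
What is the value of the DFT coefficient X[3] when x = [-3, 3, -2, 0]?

X[3] = Σ(n=0 to 3) x[n] · ω_4^(3n) where ω_4 = e^(-2πi/4)
= (-3)·ω_4^0 + (3)·ω_4^3 + (-2)·ω_4^6 + (0)·ω_4^9

X[3] = -1+3i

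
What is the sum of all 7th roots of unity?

Sum of all nth roots of unity equals 0 for n > 1 (geometric series with r ≠ 1).

0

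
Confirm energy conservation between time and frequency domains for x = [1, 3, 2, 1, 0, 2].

Time domain:
Σ|x[n]|² = |1|² + |3|² + |2|² + |1|² + |0|² + |2|² = 19.0000

Frequency domain:
(1/6)Σ|X[k]|² = (1/6)(|9|² + |1.5000-2.5981i|² + |-1.5000+0.8660i|² + |-3|² + |-1.5000-0.8660i|² + |1.5000+2.5981i|²) = (1/6)·114.0000 = 19.0000

Both sides agree, confirming Parseval's theorem.

Σ|x[n]|² = (1/N)Σ|X[k]|² = 19.0000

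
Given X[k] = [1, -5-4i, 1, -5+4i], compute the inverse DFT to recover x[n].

x[n] = (1/4) Σ(k=0 to 3) X[k] · e^(2πikn/4)

Computing each x[n]:
x[0] = -2
x[1] = 2
x[2] = 3
x[3] = -2

x = [-2, 2, 3, -2]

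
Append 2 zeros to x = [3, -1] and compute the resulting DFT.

Original 2-point DFT: [2, 4]
Zero-padded 4-point DFT provides frequency interpolation.

DFT_4([x, 0, ...]) = [2, 3+1i, 4, 3-1i]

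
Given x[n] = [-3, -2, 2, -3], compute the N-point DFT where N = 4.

X[k] = Σ(n=0 to 3) x[n] · ω_4^(nk)
where ω_4 = e^(-2πi/4)

Computing each X[k]:
X[0] = -6
X[1] = -5-1i
X[2] = 4
X[3] = -5+1i

X = [-6, -5-1i, 4, -5+1i]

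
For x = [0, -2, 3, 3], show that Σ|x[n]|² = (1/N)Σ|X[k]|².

Time domain:
Σ|x[n]|² = |0|² + |-2|² + |3|² + |3|² = 22.0000

Frequency domain:
(1/4)Σ|X[k]|² = (1/4)(|4|² + |-3+5i|² + |2|² + |-3-5i|²) = (1/4)·88.0000 = 22.0000

Both sides agree, confirming Parseval's theorem.

Σ|x[n]|² = (1/N)Σ|X[k]|² = 22.0000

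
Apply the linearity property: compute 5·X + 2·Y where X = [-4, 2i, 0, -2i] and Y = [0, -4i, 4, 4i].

By linearity: DFT(5x + 2y) = 5·DFT(x) + 2·DFT(y)
= 5·[-4, 2i, 0, -2i] + 2·[0, -4i, 4, 4i]

Computing element-wise:
Z[0] = 5·(-4) + 2·(0) = -20
Z[1] = 5·(2i) + 2·(-4i) = 2i
Z[2] = 5·(0) + 2·(4) = 8
Z[3] = 5·(-2i) + 2·(4i) = -2i

DFT(5x + 2y) = 5·X + 2·Y = [-20, 2i, 8, -2i]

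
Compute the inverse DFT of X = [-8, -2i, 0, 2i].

x[n] = (1/4) Σ(k=0 to 3) X[k] · e^(2πikn/4)

Computing each x[n]:
x[0] = -2
x[1] = -1
x[2] = -2
x[3] = -3

x = [-2, -1, -2, -3]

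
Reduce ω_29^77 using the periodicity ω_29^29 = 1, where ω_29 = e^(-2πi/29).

Since ω_29^29 = 1, powers reduce modulo 29.
77 mod 29 = 19
So ω_29^77 = ω_29^19 = e^(-2πi·19/29)

ω_29^77 = ω_29^19 = -0.5612+0.8277i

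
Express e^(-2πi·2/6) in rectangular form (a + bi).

ω_6^2 = e^(-2πi·2/6)
= cos(-2π·2/6) + i·sin(-2π·2/6)
= cos(-4π/6) + i·sin(-4π/6)

ω_6^2 = cos(-4π/6) + i·sin(-4π/6) = -0.5000-0.8660i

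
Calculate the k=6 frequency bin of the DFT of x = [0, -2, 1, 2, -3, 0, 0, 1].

X[6] = Σ(n=0 to 7) x[n] · ω_8^(6n) where ω_8 = e^(-2πi/8)
= (0)·ω_8^0 + (-2)·ω_8^6 + (1)·ω_8^12 + (2)·ω_8^18 + (-3)·ω_8^24 + (0)·ω_8^30 + (0)·ω_8^36 + (1)·ω_8^42

X[6] = -4-5i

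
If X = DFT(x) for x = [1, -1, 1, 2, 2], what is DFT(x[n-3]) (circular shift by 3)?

Time shift by 3: X_shifted[k] = ω_5^(3k) · X[k]
Shifted x = [1, 2, 2, 1, -1]

DFT(x[n-3]) = [5, -1.1180-3.4410i, 1.1180-0.8123i, 1.1180+0.8123i, -1.1180+3.4410i]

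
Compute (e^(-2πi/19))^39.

Since ω_19^19 = 1, powers reduce modulo 19.
39 mod 19 = 1
So ω_19^39 = ω_19^1 = e^(-2πi·1/19)

ω_19^39 = ω_19^1 = 0.9458-0.3247i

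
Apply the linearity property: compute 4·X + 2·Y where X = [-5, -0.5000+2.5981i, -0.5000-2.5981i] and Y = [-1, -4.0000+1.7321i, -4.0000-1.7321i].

By linearity: DFT(4x + 2y) = 4·DFT(x) + 2·DFT(y)
= 4·[-5, -0.5000+2.5981i, -0.5000-2.5981i] + 2·[-1, -4.0000+1.7321i, -4.0000-1.7321i]

Computing element-wise:
Z[0] = 4·(-5) + 2·(-1) = -22
Z[1] = 4·(-0.5000+2.5981i) + 2·(-4.0000+1.7321i) = -10.0000+13.8566i
Z[2] = 4·(-0.5000-2.5981i) + 2·(-4.0000-1.7321i) = -10.0000-13.8566i

DFT(4x + 2y) = 4·X + 2·Y = [-22, -10.0000+13.8566i, -10.0000-13.8566i]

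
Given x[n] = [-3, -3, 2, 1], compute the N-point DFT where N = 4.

X[k] = Σ(n=0 to 3) x[n] · ω_4^(nk)
where ω_4 = e^(-2πi/4)

Computing each X[k]:
X[0] = -3
X[1] = -5+4i
X[2] = 1
X[3] = -5-4i

X = [-3, -5+4i, 1, -5-4i]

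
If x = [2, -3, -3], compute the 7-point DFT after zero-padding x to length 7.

Original 3-point DFT: [-4, 5, 5]
Zero-padded 7-point DFT provides frequency interpolation.

DFT_7([x, 0, ...]) = [-4, 0.7971+5.2703i, 5.3705+1.6231i, 2.8324-1.0438i, 2.8324+1.0438i, 5.3705-1.6231i, 0.7971-5.2703i]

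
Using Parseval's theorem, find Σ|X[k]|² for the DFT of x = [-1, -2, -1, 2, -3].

Parseval: Σ|x[n]|² = (1/N)Σ|X[k]|², so Σ|X[k]|² = N·Σ|x[n]|² = 5·19.0000

Σ|X[k]|² = N·Σ|x[n]|² = 5·19.0000 = 95.0000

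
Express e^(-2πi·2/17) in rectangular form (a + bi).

ω_17^2 = e^(-2πi·2/17)
= cos(-2π·2/17) + i·sin(-2π·2/17)
= cos(-4π/17) + i·sin(-4π/17)

ω_17^2 = cos(-4π/17) + i·sin(-4π/17) = 0.7390-0.6737i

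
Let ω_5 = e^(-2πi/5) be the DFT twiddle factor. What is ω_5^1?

ω_5^1 = e^(-2πi·1/5)
= cos(-2π·1/5) + i·sin(-2π·1/5)
= cos(-2π/5) + i·sin(-2π/5)

ω_5^1 = cos(-2π/5) + i·sin(-2π/5) = 0.3090-0.9511i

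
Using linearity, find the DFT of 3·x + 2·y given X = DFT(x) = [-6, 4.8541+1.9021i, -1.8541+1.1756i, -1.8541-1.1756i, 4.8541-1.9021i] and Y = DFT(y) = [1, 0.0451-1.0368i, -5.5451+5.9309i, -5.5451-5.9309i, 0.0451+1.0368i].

By linearity: DFT(3x + 2y) = 3·DFT(x) + 2·DFT(y)
= 3·[-6, 4.8541+1.9021i, -1.8541+1.1756i, -1.8541-1.1756i, 4.8541-1.9021i] + 2·[1, 0.0451-1.0368i, -5.5451+5.9309i, -5.5451-5.9309i, 0.0451+1.0368i]

Computing element-wise:
Z[0] = 3·(-6) + 2·(1) = -16
Z[1] = 3·(4.8541+1.9021i) + 2·(0.0451-1.0368i) = 14.6525+3.6327i
Z[2] = 3·(-1.8541+1.1756i) + 2·(-5.5451+5.9309i) = -16.6525+15.3886i
Z[3] = 3·(-1.8541-1.1756i) + 2·(-5.5451-5.9309i) = -16.6525-15.3886i
Z[4] = 3·(4.8541-1.9021i) + 2·(0.0451+1.0368i) = 14.6525-3.6327i

DFT(3x + 2y) = 3·X + 2·Y = [-16, 14.6525+3.6327i, -16.6525+15.3886i, -16.6525-15.3886i, 14.6525-3.6327i]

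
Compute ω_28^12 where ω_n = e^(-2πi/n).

ω_28^12 = e^(-2πi·12/28)
= cos(-2π·12/28) + i·sin(-2π·12/28)
= cos(-24π/28) + i·sin(-24π/28)

ω_28^12 = cos(-24π/28) + i·sin(-24π/28) = -0.9010-0.4339i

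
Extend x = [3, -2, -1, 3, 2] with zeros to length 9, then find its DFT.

Original 5-point DFT: [5, 1.3820+6.1554i, 3.6180-1.4531i, 3.6180+1.4531i, 1.3820-6.1554i]
Zero-padded 9-point DFT provides frequency interpolation.

DFT_9([x, 0, ...]) = [5, -2.0851-1.0117i, 3.6245+6.1953i, 6.5000-0.8660i, 2.9606-0.5872i, 2.9606+0.5872i, 6.5000+0.8660i, 3.6245-6.1953i, -2.0851+1.0117i]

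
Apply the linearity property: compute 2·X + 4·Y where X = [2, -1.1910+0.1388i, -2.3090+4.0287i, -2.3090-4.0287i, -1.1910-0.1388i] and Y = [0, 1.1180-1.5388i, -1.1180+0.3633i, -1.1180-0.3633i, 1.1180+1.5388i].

By linearity: DFT(2x + 4y) = 2·DFT(x) + 4·DFT(y)
= 2·[2, -1.1910+0.1388i, -2.3090+4.0287i, -2.3090-4.0287i, -1.1910-0.1388i] + 4·[0, 1.1180-1.5388i, -1.1180+0.3633i, -1.1180-0.3633i, 1.1180+1.5388i]

Computing element-wise:
Z[0] = 2·(2) + 4·(0) = 4
Z[1] = 2·(-1.1910+0.1388i) + 4·(1.1180-1.5388i) = 2.0900-5.8776i
Z[2] = 2·(-2.3090+4.0287i) + 4·(-1.1180+0.3633i) = -9.0900+9.5106i
Z[3] = 2·(-2.3090-4.0287i) + 4·(-1.1180-0.3633i) = -9.0900-9.5106i
Z[4] = 2·(-1.1910-0.1388i) + 4·(1.1180+1.5388i) = 2.0900+5.8776i

DFT(2x + 4y) = 2·X + 4·Y = [4, 2.0900-5.8776i, -9.0900+9.5106i, -9.0900-9.5106i, 2.0900+5.8776i]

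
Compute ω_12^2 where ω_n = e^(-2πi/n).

ω_12^2 = e^(-2πi·2/12)
= cos(-2π·2/12) + i·sin(-2π·2/12)
= cos(-4π/12) + i·sin(-4π/12)

ω_12^2 = cos(-4π/12) + i·sin(-4π/12) = 0.5000-0.8660i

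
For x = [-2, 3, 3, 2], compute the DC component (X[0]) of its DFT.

X[0] = Σ(n=0 to 3) x[n] · ω_4^0 = Σ x[n]
= (-2) + (3) + (3) + (2)

X[0] = 6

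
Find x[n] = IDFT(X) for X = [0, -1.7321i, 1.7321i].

x[n] = (1/3) Σ(k=0 to 2) X[k] · e^(2πikn/3)

Computing each x[n]:
x[0] = 0
x[1] = 1
x[2] = -1

x = [0, 1, -1]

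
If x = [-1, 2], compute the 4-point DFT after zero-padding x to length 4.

Original 2-point DFT: [1, -3]
Zero-padded 4-point DFT provides frequency interpolation.

DFT_4([x, 0, ...]) = [1, -1-2i, -3, -1+2i]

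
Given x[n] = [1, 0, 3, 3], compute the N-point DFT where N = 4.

X[k] = Σ(n=0 to 3) x[n] · ω_4^(nk)
where ω_4 = e^(-2πi/4)

Computing each X[k]:
X[0] = 7
X[1] = -2+3i
X[2] = 1
X[3] = -2-3i

X = [7, -2+3i, 1, -2-3i]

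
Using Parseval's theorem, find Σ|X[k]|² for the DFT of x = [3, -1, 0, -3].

Parseval: Σ|x[n]|² = (1/N)Σ|X[k]|², so Σ|X[k]|² = N·Σ|x[n]|² = 4·19.0000

Σ|X[k]|² = N·Σ|x[n]|² = 4·19.0000 = 76.0000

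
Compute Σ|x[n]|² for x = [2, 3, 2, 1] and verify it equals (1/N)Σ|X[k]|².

Time domain:
Σ|x[n]|² = |2|² + |3|² + |2|² + |1|² = 18.0000

Frequency domain:
(1/4)Σ|X[k]|² = (1/4)(|8|² + |-2i|² + |0|² + |2i|²) = (1/4)·72.0000 = 18.0000

Both sides agree, confirming Parseval's theorem.

Σ|x[n]|² = (1/N)Σ|X[k]|² = 18.0000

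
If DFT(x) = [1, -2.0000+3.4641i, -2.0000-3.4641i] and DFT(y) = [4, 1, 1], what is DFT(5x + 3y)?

By linearity: DFT(5x + 3y) = 5·DFT(x) + 3·DFT(y)
= 5·[1, -2.0000+3.4641i, -2.0000-3.4641i] + 3·[4, 1, 1]

Computing element-wise:
Z[0] = 5·(1) + 3·(4) = 17
Z[1] = 5·(-2.0000+3.4641i) + 3·(1) = -7.0000+17.3205i
Z[2] = 5·(-2.0000-3.4641i) + 3·(1) = -7.0000-17.3205i

DFT(5x + 3y) = 5·X + 3·Y = [17, -7.0000+17.3205i, -7.0000-17.3205i]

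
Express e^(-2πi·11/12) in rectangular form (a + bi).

ω_12^11 = e^(-2πi·11/12)
= cos(-2π·11/12) + i·sin(-2π·11/12)
= cos(-22π/12) + i·sin(-22π/12)

ω_12^11 = cos(-22π/12) + i·sin(-22π/12) = 0.8660+0.5000i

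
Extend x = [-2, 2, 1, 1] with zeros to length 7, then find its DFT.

Original 4-point DFT: [2, -3-1i, -4, -3+1i]
Zero-padded 7-point DFT provides frequency interpolation.

DFT_7([x, 0, ...]) = [2, -1.8765-2.9725i, -2.7225-0.7341i, -3.4010-1.0609i, -3.4010+1.0609i, -2.7225+0.7341i, -1.8765+2.9725i]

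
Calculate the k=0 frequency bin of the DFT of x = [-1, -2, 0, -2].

X[0] = Σ(n=0 to 3) x[n] · ω_4^0 = Σ x[n]
= (-1) + (-2) + (0) + (-2)

X[0] = -5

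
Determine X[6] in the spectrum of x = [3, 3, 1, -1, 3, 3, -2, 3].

X[6] = Σ(n=0 to 7) x[n] · ω_8^(6n) where ω_8 = e^(-2πi/8)
= (3)·ω_8^0 + (3)·ω_8^6 + (1)·ω_8^12 + (-1)·ω_8^18 + (3)·ω_8^24 + (3)·ω_8^30 + (-2)·ω_8^36 + (3)·ω_8^42

X[6] = 7+4i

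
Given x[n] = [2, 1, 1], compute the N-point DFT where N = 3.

X[k] = Σ(n=0 to 2) x[n] · ω_3^(nk)
where ω_3 = e^(-2πi/3)

Computing each X[k]:
X[0] = 4
X[1] = 1
X[2] = 1

X = [4, 1, 1]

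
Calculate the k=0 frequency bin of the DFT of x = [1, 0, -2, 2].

X[0] = Σ(n=0 to 3) x[n] · ω_4^0 = Σ x[n]
= (1) + (0) + (-2) + (2)

X[0] = 1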